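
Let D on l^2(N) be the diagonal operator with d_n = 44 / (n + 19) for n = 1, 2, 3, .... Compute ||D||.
||D|| = 11/5 (attained at n = 1)

For D diagonal, ||D|| = sup_n |d_n| = sup_n 44/(n + 19). This is positive and strictly decreasing in n, so the supremum is attained at n = 1: d_1 = 44/(1 + 19) = 11/5. Hence ||D|| = 11/5.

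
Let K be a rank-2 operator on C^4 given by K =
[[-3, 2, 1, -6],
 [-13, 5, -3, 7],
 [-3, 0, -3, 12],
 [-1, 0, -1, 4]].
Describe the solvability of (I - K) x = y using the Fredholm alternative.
(I - K) is invertible (det(I - K) = 8 ≠ 0), so for every y in C^4 the equation (I - K) x = y has a unique solution.

K has rank 2 and factors as K = U V^T = u1 v1^T + u2 v2^T with u1 = (-3, -2, 3, 1), v1 = (2, -1, 0, 1), u2 = (-1, 3, 3, 1), v2 = (-3, 1, -1, 3) (multiplying out reproduces the displayed K). The nonzero eigenvalues of U V^T coincide with those of the 2 x 2 matrix G = V^T U = [[v1·u1, v1·u2], [v2·u1, v2·u2]] = [[-3, -4], [7, 6]], and by the Sylvester determinant identity det(I_4 - U V^T) = det(I_2 - V^T U) = det([[4, 4], [-7, -5]]) = (4)(-5) - (4)(-7) = 8. (Direct check: I - K =
[[4, -2, -1, 6],
 [13, -4, 3, -7],
 [3, 0, 4, -12],
 [1, 0, 1, -3]]
has determinant 8.) The finite-dimensional Fredholm alternative says: either (I - K) is invertible, or ker(I - K) ≠ {0} and then range(I - K) = ker((I - K)^*)^⊥, with dim ker(I - K) = dim ker((I - K)^*). Since det(I - K) ≠ 0, 1 is not an eigenvalue of K and ker(I - K) = {0}, so we are in the first case: for every y there is a unique x = (I - K)^(-1) y. (Explicitly, by the Woodbury identity, (I - U V^T)^(-1) = I + U (I_2 - G)^(-1) V^T.)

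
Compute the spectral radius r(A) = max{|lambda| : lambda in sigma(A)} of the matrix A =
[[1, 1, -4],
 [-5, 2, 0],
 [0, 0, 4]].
r(A) = 4

The eigenvalues of A are the roots of its characteristic polynomial. With M = A (coefficients from the trace, the sum of principal 2x2 minors, and det A):
  p(λ) = det(λ I - M) = λ^3 - 7λ^2 + 19λ - 28.
By the rational root theorem any rational root is an integer divisor of 28. Testing λ = 4: p(4) = 64 - 112 + 76 - 28 = 0, so λ = 4 is a root. Dividing out (λ - 4) leaves p(λ) = (λ - 4)(λ^2 - 3λ + 7). For λ^2 - 3λ + 7 the discriminant is -19. It is negative, so the roots are the complex-conjugate pair λ = 3/2 ± (sqrt(19)/2) i ≈ 1.5 ± 2.1794i. For a conjugate pair the product of the roots equals the constant term, so |λ|^2 = 7 and |λ| = sqrt(7) ≈ 2.6458.
Thus the eigenvalues (to 4 decimals) are 1.5 ± 2.1794i (modulus 2.6458); 4 (modulus 4). The spectral radius is the largest modulus: r(A) = 4. (Cross-check: r(A) ≤ ||A||_2 ≈ 5.8318; equality holds whenever A is normal, though it can also hold for some non-normal A.)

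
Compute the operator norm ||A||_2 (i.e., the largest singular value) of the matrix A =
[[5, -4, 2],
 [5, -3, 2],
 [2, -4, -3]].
||A||_2 ≈ 9.6373 (= sqrt(largest eigenvalue of A^T A))

||A||_2 = sigma_max(A) = sqrt(lambda_max(A^T A)). Form the symmetric matrix M = A^T A =
[[54, -43, 14],
 [-43, 41, -2],
 [14, -2, 17]].
Its characteristic polynomial (trace, sum of principal 2x2 minors, determinant of M give the coefficients) is
  p(λ) = det(λ I - M) = λ^3 - 112λ^2 + 1780λ - 361.
No integer candidate from the rational root theorem (±divisors of 361) is a root, so the roots are irrational. The cubic discriminant is Δ = 16448608181 > 0, so there are three distinct real roots. p(0) = -361 and p(1) = 1308 have opposite signs, so a root lies in (0, 1); Newton's method refines it to λ ≈ 0.2055. p(18) = 1223 and p(19) = -114 have opposite signs, so a root lies in (18, 19); Newton's method refines it to λ ≈ 18.9179. p(92) = -5881 and p(93) = 848 have opposite signs, so a root lies in (92, 93); Newton's method refines it to λ ≈ 92.8766. Check (Vieta): the three roots sum to 112, matching tr M = 112.
So the eigenvalues of A^T A are ≈ 0.2055, 18.9179, 92.8766 (all ≥ 0, as they must be for A^T A). The largest is λ_max ≈ 92.8766, hence ||A||_2 = sqrt(λ_max) ≈ 9.6373.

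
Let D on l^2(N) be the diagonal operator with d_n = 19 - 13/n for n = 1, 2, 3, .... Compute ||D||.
||D|| = 19

For a diagonal operator on l^2 with entries d_n, ||D|| = sup_n |d_n|. Here d_1 = 6, d_2 = 25/2, ..., and d_n = 19 - 13/n increases monotonically toward 19. All terms lie in [6, 19), so |d_n| = d_n and the supremum is the limit 19, which is not attained by any individual d_n. Hence ||D|| = 19.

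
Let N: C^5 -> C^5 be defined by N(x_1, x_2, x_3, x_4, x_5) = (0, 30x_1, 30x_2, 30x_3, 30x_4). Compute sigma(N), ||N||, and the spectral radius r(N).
sigma(N) = {0}; ||N|| = 30; r(N) = 0. (N is nilpotent with N^5 = 0.)

On C^5, N is a strictly lower-triangular matrix with 30 on the subdiagonal and zeros elsewhere, so its characteristic polynomial is lambda^5 and every eigenvalue is 0: sigma(N) = {0}. For the operator norm, N e_i = 30e_{i+1} for i = 1, ..., 4 and N e_5 = 0, so the singular values of N are 30 (with multiplicity 4) and 0; hence ||N|| = 30. The spectral radius r(N) = max|lambda| = 0. Note ||N|| > r(N) — characteristic of non-normal nilpotent operators. Indeed N^5 = 0.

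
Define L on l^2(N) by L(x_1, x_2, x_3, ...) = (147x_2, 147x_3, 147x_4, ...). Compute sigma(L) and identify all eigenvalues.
sigma(L) = closed disk {z in C : |z| ≤ 147}; sigma_p(L) = open disk {z in C : |z| < 147}

Note L = 147·V where V is the unit left shift (V x)_k = x_{k+1}; so sigma(L) = 147·sigma(V) and ||L|| = 147||V||. ||L x||^2 = 21609sum_{k≥2} |x_k|^2 ≤ 21609||x||^2, with equality on {x : x_1 = 0}, so ||L|| = 147. For any lambda with |lambda| < 147, set r = lambda/147 (|r| < 1); the vector x = (1, r, r^2, ...) is in l^2 and satisfies L x = 147(r, r^2, ...) = lambda x, so lambda is an eigenvalue. On the boundary |lambda| = 147 the geometric series diverges, so no l^2 eigenvector exists, but these lambda lie in the approximate point spectrum. Hence sigma(L) is the closed disk of radius 147 and sigma_p(L) is the open disk.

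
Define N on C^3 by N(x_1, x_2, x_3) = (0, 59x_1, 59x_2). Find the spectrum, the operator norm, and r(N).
sigma(N) = {0}; ||N|| = 59; r(N) = 0. (N is nilpotent with N^3 = 0.)

On C^3, N is a strictly lower-triangular matrix with 59 on the subdiagonal and zeros elsewhere, so its characteristic polynomial is lambda^3 and every eigenvalue is 0: sigma(N) = {0}. For the operator norm, N e_i = 59e_{i+1} for i = 1, ..., 2 and N e_3 = 0, so the singular values of N are 59 (with multiplicity 2) and 0; hence ||N|| = 59. The spectral radius r(N) = max|lambda| = 0. Note ||N|| > r(N) — characteristic of non-normal nilpotent operators. Indeed N^3 = 0.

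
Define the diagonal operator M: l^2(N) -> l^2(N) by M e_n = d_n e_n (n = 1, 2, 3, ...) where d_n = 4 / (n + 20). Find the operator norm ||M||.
||M|| = 4/21 (attained at n = 1)

For M diagonal, ||M|| = sup_n |d_n| = sup_n 4/(n + 20). This is positive and strictly decreasing in n, so the supremum is attained at n = 1: d_1 = 4/(1 + 20) = 4/21. Hence ||M|| = 4/21.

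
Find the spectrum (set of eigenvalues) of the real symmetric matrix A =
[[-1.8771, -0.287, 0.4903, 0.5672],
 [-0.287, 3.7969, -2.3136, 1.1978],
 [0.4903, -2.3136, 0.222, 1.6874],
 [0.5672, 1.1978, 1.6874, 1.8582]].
sigma(A) ≈ {-2, 3, 5} (-2 with multiplicity 2)

A is real symmetric, so its spectrum consists of real eigenvalues. Expanding the characteristic polynomial of the displayed matrix gives
  det(λ I - A) = p(λ) = λ^4 + (-4)λ^3 + (-13)λ^2 + (28)λ + (60.0031).
Solving p(λ) = 0 yields eigenvalues ≈ -2, -2, 3, 5. (A is shown rounded to 4 decimals, so these recover the underlying integer eigenvalues to within that precision.)
Verification: the trace of A = 4 equals the sum of eigenvalues 4, and det(A) ≈ 60.0031 matches the eigenvalue product 60.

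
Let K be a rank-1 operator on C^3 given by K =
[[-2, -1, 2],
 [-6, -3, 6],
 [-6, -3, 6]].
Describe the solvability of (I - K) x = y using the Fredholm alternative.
(I - K) is singular (det(I - K) = 0, i.e. 1 ∈ sigma(K)). (I - K) x = y is solvable iff y ⊥ ker((I - K)^*) = span{(-2, -1, 2)}, i.e. iff -2y_1 - y_2 + 2y_3 = 0. When solvable, the solutions are x = y + c·(1, 3, 3), c arbitrary (ker(I - K) = span{(1, 3, 3)}, dimension 1).

K has rank 1, so it is an outer product K = u v^T: every row of K is a multiple of one row vector. Reading off the entries, u = (1, 3, 3) and v = (-2, -1, 2) (row i of K equals u_i·v^T). A rank-one matrix u v^T satisfies K u = u (v·u) and kills the (2)-dimensional subspace v^⊥, so its characteristic polynomial is lambda^2 (lambda - v·u) with v·u = tr K = 1. Hence the eigenvalues of I - K are 1 (multiplicity 2) and 1 - (1) = 0, so det(I - K) = 0. (Direct check: I - K =
[[3, 1, -2],
 [6, 4, -6],
 [6, 3, -5]]
has determinant 0.) So 1 is an eigenvalue of K and (I - K) is not invertible. The finite-dimensional Fredholm alternative says: either (I - K) is invertible, or ker(I - K) ≠ {0} and then range(I - K) = ker((I - K)^*)^⊥, with dim ker(I - K) = dim ker((I - K)^*). We are in the second case, so we need both kernels. Kernel of I - K: (I - K) u = u - u (v·u) = u - u = 0, so ker(I - K) = span{u} = span{(1, 3, 3)} (it is exactly 1-dimensional because rank(I - K) = 2). Kernel of the adjoint: K is real, so (I - K)^* = I - K^T = I - v u^T, and (I - v u^T) v = v - v (u·v) = 0; hence ker((I - K)^*) = span{v} = span{(-2, -1, 2)}. Therefore (I - K) x = y is solvable iff <y, v> = 0, i.e. iff -2y_1 - y_2 + 2y_3 = 0. When this holds, K y = u (v·y) = 0, so (I - K) y = y and x = y is a particular solution; the full solution set is the line x = y + c·u = y + c·(1, 3, 3), c ∈ C.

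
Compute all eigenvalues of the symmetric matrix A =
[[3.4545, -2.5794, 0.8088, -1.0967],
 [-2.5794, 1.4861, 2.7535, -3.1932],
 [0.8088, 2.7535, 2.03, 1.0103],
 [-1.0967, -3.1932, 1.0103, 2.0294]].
sigma(A) ≈ {-4, 3, 4, 6}

A is real symmetric, so its spectrum consists of real eigenvalues. Expanding the characteristic polynomial of the displayed matrix gives
  det(λ I - A) = p(λ) = λ^4 + (-9)λ^3 + (2)λ^2 + (144)λ + (-288.0016).
Solving p(λ) = 0 yields eigenvalues ≈ -4, 3, 4, 6. (A is shown rounded to 4 decimals, so these recover the underlying integer eigenvalues to within that precision.)
Verification: the trace of A = 9 equals the sum of eigenvalues 9, and det(A) ≈ -288.0016 matches the eigenvalue product -288.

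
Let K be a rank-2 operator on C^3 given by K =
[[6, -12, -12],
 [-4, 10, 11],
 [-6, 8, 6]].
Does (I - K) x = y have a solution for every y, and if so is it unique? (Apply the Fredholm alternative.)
(I - K) is invertible (det(I - K) = -73 ≠ 0), so for every y in C^3 the equation (I - K) x = y has a unique solution.

K has rank 2 and factors as K = U V^T = u1 v1^T + u2 v2^T with u1 = (3, -2, -3), v1 = (2, -2, -1), u2 = (-3, 3, 1), v2 = (0, 2, 3) (multiplying out reproduces the displayed K). The nonzero eigenvalues of U V^T coincide with those of the 2 x 2 matrix G = V^T U = [[v1·u1, v1·u2], [v2·u1, v2·u2]] = [[13, -13], [-13, 9]], and by the Sylvester determinant identity det(I_3 - U V^T) = det(I_2 - V^T U) = det([[-12, 13], [13, -8]]) = (-12)(-8) - (13)(13) = -73. (Direct check: I - K =
[[-5, 12, 12],
 [4, -9, -11],
 [6, -8, -5]]
has determinant -73.) The finite-dimensional Fredholm alternative says: either (I - K) is invertible, or ker(I - K) ≠ {0} and then range(I - K) = ker((I - K)^*)^⊥, with dim ker(I - K) = dim ker((I - K)^*). Since det(I - K) ≠ 0, 1 is not an eigenvalue of K and ker(I - K) = {0}, so we are in the first case: for every y there is a unique x = (I - K)^(-1) y. (Explicitly, by the Woodbury identity, (I - U V^T)^(-1) = I + U (I_2 - G)^(-1) V^T.)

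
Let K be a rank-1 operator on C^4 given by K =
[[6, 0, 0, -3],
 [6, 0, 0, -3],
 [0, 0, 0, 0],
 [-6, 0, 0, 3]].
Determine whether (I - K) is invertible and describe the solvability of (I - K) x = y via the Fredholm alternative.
(I - K) is invertible (det(I - K) = -8 ≠ 0), so for every y in C^4 the equation (I - K) x = y has a unique solution.

K has rank 1, so it is an outer product K = u v^T: every row of K is a multiple of one row vector. Reading off the entries, u = (3, 3, 0, -3) and v = (2, 0, 0, -1) (row i of K equals u_i·v^T). A rank-one matrix u v^T satisfies K u = u (v·u) and kills the (3)-dimensional subspace v^⊥, so its characteristic polynomial is lambda^3 (lambda - v·u) with v·u = tr K = 9. Hence the eigenvalues of I - K are 1 (multiplicity 3) and 1 - (9) = -8, so det(I - K) = -8. (Direct check: I - K =
[[-5, 0, 0, 3],
 [-6, 1, 0, 3],
 [0, 0, 1, 0],
 [6, 0, 0, -2]]
has determinant -8.) The finite-dimensional Fredholm alternative says: either (I - K) is invertible, or ker(I - K) ≠ {0} and then range(I - K) = ker((I - K)^*)^⊥, with dim ker(I - K) = dim ker((I - K)^*). Since det(I - K) ≠ 0, 1 is not an eigenvalue of K and ker(I - K) = {0}, so we are in the first case: for every y there is a unique x = (I - K)^(-1) y. Explicitly, by the Sherman–Morrison formula, (I - u v^T)^(-1) = I + u v^T/(1 - v·u), i.e. (I - K)^(-1) = I + K/(-8).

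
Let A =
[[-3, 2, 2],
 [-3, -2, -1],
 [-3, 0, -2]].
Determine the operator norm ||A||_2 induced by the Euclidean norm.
||A||_2 ≈ 5.2478 (= sqrt(largest eigenvalue of A^T A))

||A||_2 = sigma_max(A) = sqrt(lambda_max(A^T A)). Form the symmetric matrix M = A^T A =
[[27, 0, 3],
 [0, 8, 6],
 [3, 6, 9]].
Its characteristic polynomial (trace, sum of principal 2x2 minors, determinant of M give the coefficients) is
  p(λ) = det(λ I - M) = λ^3 - 44λ^2 + 486λ - 900.
No integer candidate from the rational root theorem (±divisors of 900) is a root, so the roots are irrational. The cubic discriminant is Δ = 15998832 > 0, so there are three distinct real roots. p(2) = -96 and p(3) = 189 have opposite signs, so a root lies in (2, 3); Newton's method refines it to λ ≈ 2.3093. p(14) = 24 and p(15) = -135 have opposite signs, so a root lies in (14, 15); Newton's method refines it to λ ≈ 14.1516. p(27) = -171 and p(28) = 164 have opposite signs, so a root lies in (27, 28); Newton's method refines it to λ ≈ 27.539. Check (Vieta): the three roots sum to 44, matching tr M = 44.
So the eigenvalues of A^T A are ≈ 2.3093, 14.1516, 27.539 (all ≥ 0, as they must be for A^T A). The largest is λ_max ≈ 27.539, hence ||A||_2 = sqrt(λ_max) ≈ 5.2478.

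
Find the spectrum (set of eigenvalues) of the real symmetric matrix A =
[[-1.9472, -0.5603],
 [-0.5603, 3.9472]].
sigma(A) ≈ {-2, 4}

A is real symmetric, so its spectrum consists of real eigenvalues. Expanding the characteristic polynomial of the displayed matrix gives
  det(λ I - A) = p(λ) = λ^2 + (-2)λ + (-8).
Solving p(λ) = 0 yields eigenvalues ≈ -2, 4. (A is shown rounded to 4 decimals, so these recover the underlying integer eigenvalues to within that precision.)
Verification: the trace of A = 2 equals the sum of eigenvalues 2, and det(A) ≈ -7.9999 matches the eigenvalue product -8.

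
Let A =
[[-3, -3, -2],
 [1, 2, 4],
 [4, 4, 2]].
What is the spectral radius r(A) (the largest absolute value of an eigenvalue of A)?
r(A) ≈ 4.2048

The eigenvalues of A are the roots of its characteristic polynomial. With M = A (coefficients from the trace, the sum of principal 2x2 minors, and det A):
  p(λ) = det(λ I - M) = λ^3 - λ^2 - 13λ - 2.
No integer candidate from the rational root theorem (±divisors of 2) is a root, so the roots are irrational. The cubic discriminant is Δ = 8373 > 0, so there are three distinct real roots. p(-4) = -30 and p(-3) = 1 have opposite signs, so a root lies in (-4, -3); Newton's method refines it to λ ≈ -3.0488. p(-1) = 9 and p(0) = -2 have opposite signs, so a root lies in (-1, 0); Newton's method refines it to λ ≈ -0.156. p(4) = -6 and p(5) = 33 have opposite signs, so a root lies in (4, 5); Newton's method refines it to λ ≈ 4.2048. Check (Vieta): the three roots sum to 1, matching tr M = 1.
Thus the eigenvalues (to 4 decimals) are -3.0488 (modulus 3.0488); -0.156 (modulus 0.156); 4.2048 (modulus 4.2048). The spectral radius is the largest modulus: r(A) ≈ 4.2048. (Cross-check: r(A) ≤ ||A||_2 ≈ 8.4551; equality holds whenever A is normal, though it can also hold for some non-normal A.)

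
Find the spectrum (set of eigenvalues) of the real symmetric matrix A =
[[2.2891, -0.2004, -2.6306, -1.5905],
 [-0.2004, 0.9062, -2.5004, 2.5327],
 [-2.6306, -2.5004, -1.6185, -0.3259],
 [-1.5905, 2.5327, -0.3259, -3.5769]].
sigma(A) ≈ {-5, -4, 3, 4}

A is real symmetric, so its spectrum consists of real eigenvalues. Expanding the characteristic polynomial of the displayed matrix gives
  det(λ I - A) = p(λ) = λ^4 + (2)λ^3 + (-31)λ^2 + (-32.0021)λ + (240).
Solving p(λ) = 0 yields eigenvalues ≈ -5, -4, 3, 4. (A is shown rounded to 4 decimals, so these recover the underlying integer eigenvalues to within that precision.)
Verification: the trace of A = -2 equals the sum of eigenvalues -2, and det(A) ≈ 239.9991 matches the eigenvalue product 240.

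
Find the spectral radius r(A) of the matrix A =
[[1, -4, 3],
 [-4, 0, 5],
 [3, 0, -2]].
r(A) = (5 + sqrt(53))/2 ≈ 6.1401

The eigenvalues of A are the roots of its characteristic polynomial. With M = A (coefficients from the trace, the sum of principal 2x2 minors, and det A):
  p(λ) = det(λ I - M) = λ^3 + λ^2 - 27λ + 28.
By the rational root theorem any rational root is an integer divisor of 28. Testing λ = 4: p(4) = 64 + 16 - 108 + 28 = 0, so λ = 4 is a root. Dividing out (λ - 4) leaves p(λ) = (λ - 4)(λ^2 + 5λ - 7). For λ^2 + 5λ - 7 the discriminant is 53. It is nonnegative but not a perfect square, so the roots are real and irrational: λ = (-5 ± sqrt(53))/2 ≈ 1.1401, -6.1401.
Thus the eigenvalues (to 4 decimals) are 1.1401 (modulus 1.1401); -6.1401 (modulus 6.1401); 4 (modulus 4). The spectral radius is the largest modulus: r(A) = (5 + sqrt(53))/2 ≈ 6.1401. (Cross-check: r(A) ≤ ||A||_2 ≈ 7.5532; equality holds whenever A is normal, though it can also hold for some non-normal A.)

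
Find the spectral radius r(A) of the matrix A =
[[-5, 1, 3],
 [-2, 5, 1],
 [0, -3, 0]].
r(A) ≈ 4.5453

The eigenvalues of A are the roots of its characteristic polynomial. With M = A (coefficients from the trace, the sum of principal 2x2 minors, and det A):
  p(λ) = det(λ I - M) = λ^3 - 20λ - 3.
No integer candidate from the rational root theorem (±divisors of 3) is a root, so the roots are irrational. The cubic discriminant is Δ = 31757 > 0, so there are three distinct real roots. p(-5) = -28 and p(-4) = 13 have opposite signs, so a root lies in (-5, -4); Newton's method refines it to λ ≈ -4.3952. p(-1) = 16 and p(0) = -3 have opposite signs, so a root lies in (-1, 0); Newton's method refines it to λ ≈ -0.1502. p(4) = -19 and p(5) = 22 have opposite signs, so a root lies in (4, 5); Newton's method refines it to λ ≈ 4.5453. Check (Vieta): the three roots sum to 0, matching tr M = 0.
Thus the eigenvalues (to 4 decimals) are -4.3952 (modulus 4.3952); -0.1502 (modulus 0.1502); 4.5453 (modulus 4.5453). The spectral radius is the largest modulus: r(A) ≈ 4.5453. (Cross-check: r(A) ≤ ||A||_2 ≈ 7.3548; equality holds whenever A is normal, though it can also hold for some non-normal A.)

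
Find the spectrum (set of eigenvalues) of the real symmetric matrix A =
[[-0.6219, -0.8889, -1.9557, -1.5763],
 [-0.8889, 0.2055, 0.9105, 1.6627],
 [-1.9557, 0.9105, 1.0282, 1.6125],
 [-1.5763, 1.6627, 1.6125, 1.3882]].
sigma(A) ≈ {-2, -1, 0, 5}

A is real symmetric, so its spectrum consists of real eigenvalues. Expanding the characteristic polynomial of the displayed matrix gives
  det(λ I - A) = p(λ) = λ^4 + (-2)λ^3 + (-13)λ^2 + (-10)λ + (0).
Solving p(λ) = 0 yields eigenvalues ≈ -2, -1, 0, 5. (A is shown rounded to 4 decimals, so these recover the underlying integer eigenvalues to within that precision.)
Verification: the trace of A = 2 equals the sum of eigenvalues 2, and det(A) ≈ -0.0002 matches the eigenvalue product 0.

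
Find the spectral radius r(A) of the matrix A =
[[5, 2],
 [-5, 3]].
r(A) = 5

The eigenvalues of A are the roots of its characteristic polynomial. With M = A (coefficients from the trace and determinant):
  p(λ) = det(λ I - M) = λ^2 - 8λ + 25.
For λ^2 - 8λ + 25 the discriminant is -36. It is negative, so the roots are the complex-conjugate pair λ = 4 ± (sqrt(36)/2) i ≈ 4 ± 3i. For a conjugate pair the product of the roots equals the constant term, so |λ|^2 = 25 and |λ| = sqrt(25) = 5.
Thus the eigenvalues (to 4 decimals) are 4 ± 3i (modulus 5). The spectral radius is the largest modulus: r(A) = 5. (Cross-check: r(A) ≤ ||A||_2 ≈ 7.1178; equality holds whenever A is normal, though it can also hold for some non-normal A.)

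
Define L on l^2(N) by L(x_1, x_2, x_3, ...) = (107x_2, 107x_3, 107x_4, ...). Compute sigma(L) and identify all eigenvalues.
sigma(L) = closed disk {z in C : |z| ≤ 107}; sigma_p(L) = open disk {z in C : |z| < 107}

Note L = 107·V where V is the unit left shift (V x)_k = x_{k+1}; so sigma(L) = 107·sigma(V) and ||L|| = 107||V||. ||L x||^2 = 11449sum_{k≥2} |x_k|^2 ≤ 11449||x||^2, with equality on {x : x_1 = 0}, so ||L|| = 107. For any lambda with |lambda| < 107, set r = lambda/107 (|r| < 1); the vector x = (1, r, r^2, ...) is in l^2 and satisfies L x = 107(r, r^2, ...) = lambda x, so lambda is an eigenvalue. On the boundary |lambda| = 107 the geometric series diverges, so no l^2 eigenvector exists, but these lambda lie in the approximate point spectrum. Hence sigma(L) is the closed disk of radius 107 and sigma_p(L) is the open disk.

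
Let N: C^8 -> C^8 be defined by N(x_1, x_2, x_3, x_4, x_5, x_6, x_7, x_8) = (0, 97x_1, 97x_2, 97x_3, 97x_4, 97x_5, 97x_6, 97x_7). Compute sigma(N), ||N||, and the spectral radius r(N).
sigma(N) = {0}; ||N|| = 97; r(N) = 0. (N is nilpotent with N^8 = 0.)

On C^8, N is a strictly lower-triangular matrix with 97 on the subdiagonal and zeros elsewhere, so its characteristic polynomial is lambda^8 and every eigenvalue is 0: sigma(N) = {0}. For the operator norm, N e_i = 97e_{i+1} for i = 1, ..., 7 and N e_8 = 0, so the singular values of N are 97 (with multiplicity 7) and 0; hence ||N|| = 97. The spectral radius r(N) = max|lambda| = 0. Note ||N|| > r(N) — characteristic of non-normal nilpotent operators. Indeed N^8 = 0.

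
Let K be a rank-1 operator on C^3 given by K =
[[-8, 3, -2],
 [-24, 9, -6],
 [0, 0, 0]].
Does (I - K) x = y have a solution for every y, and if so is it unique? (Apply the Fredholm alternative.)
(I - K) is singular (det(I - K) = 0, i.e. 1 ∈ sigma(K)). (I - K) x = y is solvable iff y ⊥ ker((I - K)^*) = span{(-8, 3, -2)}, i.e. iff -8y_1 + 3y_2 - 2y_3 = 0. When solvable, the solutions are x = y + c·(1, 3, 0), c arbitrary (ker(I - K) = span{(1, 3, 0)}, dimension 1).

K has rank 1, so it is an outer product K = u v^T: every row of K is a multiple of one row vector. Reading off the entries, u = (1, 3, 0) and v = (-8, 3, -2) (row i of K equals u_i·v^T). A rank-one matrix u v^T satisfies K u = u (v·u) and kills the (2)-dimensional subspace v^⊥, so its characteristic polynomial is lambda^2 (lambda - v·u) with v·u = tr K = 1. Hence the eigenvalues of I - K are 1 (multiplicity 2) and 1 - (1) = 0, so det(I - K) = 0. (Direct check: I - K =
[[9, -3, 2],
 [24, -8, 6],
 [0, 0, 1]]
has determinant 0.) So 1 is an eigenvalue of K and (I - K) is not invertible. The finite-dimensional Fredholm alternative says: either (I - K) is invertible, or ker(I - K) ≠ {0} and then range(I - K) = ker((I - K)^*)^⊥, with dim ker(I - K) = dim ker((I - K)^*). We are in the second case, so we need both kernels. Kernel of I - K: (I - K) u = u - u (v·u) = u - u = 0, so ker(I - K) = span{u} = span{(1, 3, 0)} (it is exactly 1-dimensional because rank(I - K) = 2). Kernel of the adjoint: K is real, so (I - K)^* = I - K^T = I - v u^T, and (I - v u^T) v = v - v (u·v) = 0; hence ker((I - K)^*) = span{v} = span{(-8, 3, -2)}. Therefore (I - K) x = y is solvable iff <y, v> = 0, i.e. iff -8y_1 + 3y_2 - 2y_3 = 0. When this holds, K y = u (v·y) = 0, so (I - K) y = y and x = y is a particular solution; the full solution set is the line x = y + c·u = y + c·(1, 3, 0), c ∈ C.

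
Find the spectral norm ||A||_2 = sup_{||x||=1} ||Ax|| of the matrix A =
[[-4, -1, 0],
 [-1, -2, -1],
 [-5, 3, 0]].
||A||_2 ≈ 6.6818 (= sqrt(largest eigenvalue of A^T A))

||A||_2 = sigma_max(A) = sqrt(lambda_max(A^T A)). Form the symmetric matrix M = A^T A =
[[42, -9, 1],
 [-9, 14, 2],
 [1, 2, 1]].
Its characteristic polynomial (trace, sum of principal 2x2 minors, determinant of M give the coefficients) is
  p(λ) = det(λ I - M) = λ^3 - 57λ^2 + 558λ - 289.
No integer candidate from the rational root theorem (±divisors of 289) is a root, so the roots are irrational. The cubic discriminant is Δ = 265773825 > 0, so there are three distinct real roots. p(0) = -289 and p(1) = 213 have opposite signs, so a root lies in (0, 1); Newton's method refines it to λ ≈ 0.5483. p(11) = 283 and p(12) = -73 have opposite signs, so a root lies in (11, 12); Newton's method refines it to λ ≈ 11.8047. p(44) = -905 and p(45) = 521 have opposite signs, so a root lies in (44, 45); Newton's method refines it to λ ≈ 44.6469. Check (Vieta): the three roots sum to 57, matching tr M = 57.
So the eigenvalues of A^T A are ≈ 0.5483, 11.8047, 44.6469 (all ≥ 0, as they must be for A^T A). The largest is λ_max ≈ 44.6469, hence ||A||_2 = sqrt(λ_max) ≈ 6.6818.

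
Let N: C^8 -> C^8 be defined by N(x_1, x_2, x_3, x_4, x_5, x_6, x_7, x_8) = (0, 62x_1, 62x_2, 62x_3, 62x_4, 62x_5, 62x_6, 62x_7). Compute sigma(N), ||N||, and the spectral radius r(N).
sigma(N) = {0}; ||N|| = 62; r(N) = 0. (N is nilpotent with N^8 = 0.)

On C^8, N is a strictly lower-triangular matrix with 62 on the subdiagonal and zeros elsewhere, so its characteristic polynomial is lambda^8 and every eigenvalue is 0: sigma(N) = {0}. For the operator norm, N e_i = 62e_{i+1} for i = 1, ..., 7 and N e_8 = 0, so the singular values of N are 62 (with multiplicity 7) and 0; hence ||N|| = 62. The spectral radius r(N) = max|lambda| = 0. Note ||N|| > r(N) — characteristic of non-normal nilpotent operators. Indeed N^8 = 0.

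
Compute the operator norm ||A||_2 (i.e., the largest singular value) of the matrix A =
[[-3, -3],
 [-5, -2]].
||A||_2 = sqrt((47 + sqrt(1885))/2) ≈ 6.7237 (= sqrt(largest eigenvalue of A^T A))

||A||_2 = sigma_max(A) = sqrt(lambda_max(A^T A)). Form the symmetric matrix M = A^T A =
[[34, 19],
 [19, 13]].
Its characteristic polynomial (trace, determinant of M give the coefficients) is
  p(λ) = det(λ I - M) = λ^2 - 47λ + 81.
For λ^2 - 47λ + 81 the discriminant is 1885. It is nonnegative but not a perfect square, so the roots are real and irrational: λ = (47 ± sqrt(1885))/2 ≈ 45.2083, 1.7917.
So the eigenvalues of A^T A are ≈ 1.7917, 45.2083 (all ≥ 0, as they must be for A^T A). The largest is λ_max = (47 + sqrt(1885))/2 ≈ 45.2083, hence ||A||_2 = sqrt(λ_max) = sqrt((47 + sqrt(1885))/2) ≈ 6.7237.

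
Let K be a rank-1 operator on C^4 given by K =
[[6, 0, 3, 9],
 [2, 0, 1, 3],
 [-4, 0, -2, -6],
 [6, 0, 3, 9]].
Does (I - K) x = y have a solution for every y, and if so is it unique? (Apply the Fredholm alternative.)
(I - K) is invertible (det(I - K) = -12 ≠ 0), so for every y in C^4 the equation (I - K) x = y has a unique solution.

K has rank 1, so it is an outer product K = u v^T: every row of K is a multiple of one row vector. Reading off the entries, u = (-3, -1, 2, -3) and v = (-2, 0, -1, -3) (row i of K equals u_i·v^T). A rank-one matrix u v^T satisfies K u = u (v·u) and kills the (3)-dimensional subspace v^⊥, so its characteristic polynomial is lambda^3 (lambda - v·u) with v·u = tr K = 13. Hence the eigenvalues of I - K are 1 (multiplicity 3) and 1 - (13) = -12, so det(I - K) = -12. (Direct check: I - K =
[[-5, 0, -3, -9],
 [-2, 1, -1, -3],
 [4, 0, 3, 6],
 [-6, 0, -3, -8]]
has determinant -12.) The finite-dimensional Fredholm alternative says: either (I - K) is invertible, or ker(I - K) ≠ {0} and then range(I - K) = ker((I - K)^*)^⊥, with dim ker(I - K) = dim ker((I - K)^*). Since det(I - K) ≠ 0, 1 is not an eigenvalue of K and ker(I - K) = {0}, so we are in the first case: for every y there is a unique x = (I - K)^(-1) y. Explicitly, by the Sherman–Morrison formula, (I - u v^T)^(-1) = I + u v^T/(1 - v·u), i.e. (I - K)^(-1) = I + K/(-12).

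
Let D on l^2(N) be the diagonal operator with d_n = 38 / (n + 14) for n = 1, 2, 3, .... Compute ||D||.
||D|| = 38/15 (attained at n = 1)

For D diagonal, ||D|| = sup_n |d_n| = sup_n 38/(n + 14). This is positive and strictly decreasing in n, so the supremum is attained at n = 1: d_1 = 38/(1 + 14) = 38/15. Hence ||D|| = 38/15.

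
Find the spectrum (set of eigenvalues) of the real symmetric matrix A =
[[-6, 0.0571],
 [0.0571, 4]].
sigma(A) ≈ {-6, 4}

A is real symmetric, so its spectrum consists of real eigenvalues. Expanding the characteristic polynomial of the displayed matrix gives
  det(λ I - A) = p(λ) = λ^2 + (2)λ + (-24).
Solving p(λ) = 0 yields eigenvalues ≈ -6, 4. (A is shown rounded to 4 decimals, so these recover the underlying integer eigenvalues to within that precision.)
Verification: the trace of A = -2 equals the sum of eigenvalues -2, and det(A) ≈ -24.0003 matches the eigenvalue product -24.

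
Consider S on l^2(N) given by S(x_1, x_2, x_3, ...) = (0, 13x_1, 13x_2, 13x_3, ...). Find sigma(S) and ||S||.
sigma(S) = closed disk {z in C : |z| ≤ 13}; ||S|| = 13

Note S = 13·U where U is the unit right shift (U x)_k = x_{k-1} (with x_0 := 0); so ||S|| = 13||U|| and sigma(S) = 13·sigma(U). ||S x||^2 = sum_{k≥1} |13x_k|^2 = 169||x||^2, so ||S|| = 13 and sigma(S) ⊂ {|z| ≤ 13}. For any |lambda| < 13, the equation (S - lambda I) x = 0 forces x_1 = 0, then 13x_k = lambda x_{k+1} ⇒ x = 0, so S has no eigenvalues. But (S - lambda I) is not surjective for |lambda| < 13: solving (S - lambda I) x = e_1 would require x_n proportional to (lambda/13)^(-n), which is not in l^2. So every |lambda| < 13 lies in the residual spectrum. The boundary |lambda| = 13 is in the approximate point spectrum (the spectrum is closed). Hence sigma(S) is the closed disk of radius 13.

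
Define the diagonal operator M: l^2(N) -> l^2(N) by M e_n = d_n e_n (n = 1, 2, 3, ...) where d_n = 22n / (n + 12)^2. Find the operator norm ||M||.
||M|| = 11/24 (attained at n = 12)

For M diagonal, ||M|| = sup_n |d_n|. Treat f(x) = 22x / (x + 12)^2 for real x > 0. By the quotient rule, f'(x) = 22(12 - x)/(x + 12)^3, which is positive for x < 12 and negative for x > 12. So f has a unique maximum at x = 12, and since 12 is a positive integer, the supremum over n ≥ 1 is attained at n = 12: d_12 = 22·12/(12 + 12)^2 = 22·12/576 = 11/24. Hence ||M|| = 11/24.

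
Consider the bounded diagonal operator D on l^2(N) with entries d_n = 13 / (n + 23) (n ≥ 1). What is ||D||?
||D|| = 13/24 (attained at n = 1)

For D diagonal, ||D|| = sup_n |d_n| = sup_n 13/(n + 23). This is positive and strictly decreasing in n, so the supremum is attained at n = 1: d_1 = 13/(1 + 23) = 13/24. Hence ||D|| = 13/24.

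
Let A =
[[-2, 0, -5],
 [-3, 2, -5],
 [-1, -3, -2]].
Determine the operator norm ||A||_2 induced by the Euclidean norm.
||A||_2 ≈ 8.2487 (= sqrt(largest eigenvalue of A^T A))

||A||_2 = sigma_max(A) = sqrt(lambda_max(A^T A)). Form the symmetric matrix M = A^T A =
[[14, -3, 27],
 [-3, 13, -4],
 [27, -4, 54]].
Its characteristic polynomial (trace, sum of principal 2x2 minors, determinant of M give the coefficients) is
  p(λ) = det(λ I - M) = λ^3 - 81λ^2 + 886λ - 289.
No integer candidate from the rational root theorem (±divisors of 289) is a root, so the roots are irrational. The cubic discriminant is Δ = 2125058801 > 0, so there are three distinct real roots. p(0) = -289 and p(1) = 517 have opposite signs, so a root lies in (0, 1); Newton's method refines it to λ ≈ 0.3365. p(12) = 407 and p(13) = -263 have opposite signs, so a root lies in (12, 13); Newton's method refines it to λ ≈ 12.6227. p(68) = -153 and p(69) = 3713 have opposite signs, so a root lies in (68, 69); Newton's method refines it to λ ≈ 68.0408. Check (Vieta): the three roots sum to 81, matching tr M = 81.
So the eigenvalues of A^T A are ≈ 0.3365, 12.6227, 68.0408 (all ≥ 0, as they must be for A^T A). The largest is λ_max ≈ 68.0408, hence ||A||_2 = sqrt(λ_max) ≈ 8.2487.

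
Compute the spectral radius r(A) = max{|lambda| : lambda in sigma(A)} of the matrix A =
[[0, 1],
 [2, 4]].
r(A) = (4 + sqrt(24))/2 ≈ 4.4495

The eigenvalues of A are the roots of its characteristic polynomial. With M = A (coefficients from the trace and determinant):
  p(λ) = det(λ I - M) = λ^2 - 4λ - 2.
For λ^2 - 4λ - 2 the discriminant is 24. It is nonnegative but not a perfect square, so the roots are real and irrational: λ = (4 ± sqrt(24))/2 ≈ 4.4495, -0.4495.
Thus the eigenvalues (to 4 decimals) are 4.4495 (modulus 4.4495); -0.4495 (modulus 0.4495). The spectral radius is the largest modulus: r(A) = (4 + sqrt(24))/2 ≈ 4.4495. (Cross-check: r(A) ≤ ||A||_2 ≈ 4.5616; equality holds whenever A is normal, though it can also hold for some non-normal A.)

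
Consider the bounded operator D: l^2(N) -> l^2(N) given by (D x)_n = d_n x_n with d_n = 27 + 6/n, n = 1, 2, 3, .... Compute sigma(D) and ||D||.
sigma(D) = {27 + 6/n : n ≥ 1} ∪ {27}; ||D|| = 33

A bounded diagonal operator on l^2 with diagonal entries d_n has spectrum equal to the closure of {d_n : n ≥ 1}: every d_n is an eigenvalue (with eigenvector e_n), so {d_n} ⊂ sigma(D); the spectrum is closed, so its closure is too; and for lambda not in the closure, (D - lambda I) has bounded inverse (the diagonal entries 1/(d_n - lambda) are bounded). For our sequence d_n = 27 + 6/n, n = 1, 2, 3, ...:
  - {d_n} = {27 + 6/n : n ≥ 1}; the only limit point is 27
  - closure = {27 + 6/n : n ≥ 1} ∪ {27}
For the norm: a diagonal operator has ||D|| = sup_n |d_n|. Here d_n = 27 + 6/n is positive and decreasing, so sup_n |d_n| = d_1 = 27 + 6 = 33. So ||D|| = 33.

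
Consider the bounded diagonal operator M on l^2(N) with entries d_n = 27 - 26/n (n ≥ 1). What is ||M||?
||M|| = 27

For a diagonal operator on l^2 with entries d_n, ||M|| = sup_n |d_n|. Here d_1 = 1, d_2 = 14, ..., and d_n = 27 - 26/n increases monotonically toward 27. All terms lie in [1, 27), so |d_n| = d_n and the supremum is the limit 27, which is not attained by any individual d_n. Hence ||M|| = 27.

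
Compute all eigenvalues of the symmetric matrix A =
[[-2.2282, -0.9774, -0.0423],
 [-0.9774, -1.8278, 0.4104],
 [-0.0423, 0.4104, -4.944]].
sigma(A) ≈ {-5, -3, -1}

A is real symmetric, so its spectrum consists of real eigenvalues. Expanding the characteristic polynomial of the displayed matrix gives
  det(λ I - A) = p(λ) = λ^3 + (9)λ^2 + (23)λ + (15).
Solving p(λ) = 0 yields eigenvalues ≈ -5, -3, -1. (A is shown rounded to 4 decimals, so these recover the underlying integer eigenvalues to within that precision.)
Verification: the trace of A = -9 equals the sum of eigenvalues -9, and det(A) ≈ -14.9999 matches the eigenvalue product -15.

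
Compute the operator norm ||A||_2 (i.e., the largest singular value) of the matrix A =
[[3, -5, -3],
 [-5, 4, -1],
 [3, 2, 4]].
||A||_2 ≈ 8.6349 (= sqrt(largest eigenvalue of A^T A))

||A||_2 = sigma_max(A) = sqrt(lambda_max(A^T A)). Form the symmetric matrix M = A^T A =
[[43, -29, 8],
 [-29, 45, 19],
 [8, 19, 26]].
Its characteristic polynomial (trace, sum of principal 2x2 minors, determinant of M give the coefficients) is
  p(λ) = det(λ I - M) = λ^3 - 114λ^2 + 2957λ - 1225.
No integer candidate from the rational root theorem (±divisors of 1225) is a root, so the roots are irrational. The cubic discriminant is Δ = 10345744057 > 0, so there are three distinct real roots. p(0) = -1225 and p(1) = 1619 have opposite signs, so a root lies in (0, 1); Newton's method refines it to λ ≈ 0.4211. p(39) = 23 and p(40) = -1345 have opposite signs, so a root lies in (39, 40); Newton's method refines it to λ ≈ 39.0168. p(74) = -1447 and p(75) = 1175 have opposite signs, so a root lies in (74, 75); Newton's method refines it to λ ≈ 74.5622. Check (Vieta): the three roots sum to 114, matching tr M = 114.
So the eigenvalues of A^T A are ≈ 0.4211, 39.0168, 74.5622 (all ≥ 0, as they must be for A^T A). The largest is λ_max ≈ 74.5622, hence ||A||_2 = sqrt(λ_max) ≈ 8.6349.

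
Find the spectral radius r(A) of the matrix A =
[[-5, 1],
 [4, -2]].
r(A) = 6

The eigenvalues of A are the roots of its characteristic polynomial. With M = A (coefficients from the trace and determinant):
  p(λ) = det(λ I - M) = λ^2 + 7λ + 6.
For λ^2 + 7λ + 6 the discriminant is 25. It is a perfect square (5^2), so the roots are rational: λ = (-7 ± 5)/2 = -1, -6.
Thus the eigenvalues (to 4 decimals) are -1 (modulus 1); -6 (modulus 6). The spectral radius is the largest modulus: r(A) = 6. (Cross-check: r(A) ≤ ||A||_2 ≈ 6.7234; equality holds whenever A is normal, though it can also hold for some non-normal A.)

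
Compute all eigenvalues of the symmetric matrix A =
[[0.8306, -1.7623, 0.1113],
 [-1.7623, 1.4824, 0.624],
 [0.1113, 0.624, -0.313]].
sigma(A) ≈ {-1, 0, 3}

A is real symmetric, so its spectrum consists of real eigenvalues. Expanding the characteristic polynomial of the displayed matrix gives
  det(λ I - A) = p(λ) = λ^3 + (-2)λ^2 + (-3)λ + (0).
Solving p(λ) = 0 yields eigenvalues ≈ -1, 0, 3. (A is shown rounded to 4 decimals, so these recover the underlying integer eigenvalues to within that precision.)
Verification: the trace of A = 2 equals the sum of eigenvalues 2, and det(A) ≈ 0.0001 matches the eigenvalue product 0.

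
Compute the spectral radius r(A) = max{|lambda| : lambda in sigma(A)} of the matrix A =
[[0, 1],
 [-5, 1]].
r(A) = sqrt(5) ≈ 2.2361

The eigenvalues of A are the roots of its characteristic polynomial. With M = A (coefficients from the trace and determinant):
  p(λ) = det(λ I - M) = λ^2 - λ + 5.
For λ^2 - λ + 5 the discriminant is -19. It is negative, so the roots are the complex-conjugate pair λ = 1/2 ± (sqrt(19)/2) i ≈ 0.5 ± 2.1794i. For a conjugate pair the product of the roots equals the constant term, so |λ|^2 = 5 and |λ| = sqrt(5) ≈ 2.2361.
Thus the eigenvalues (to 4 decimals) are 0.5 ± 2.1794i (modulus 2.2361). The spectral radius is the largest modulus: r(A) = sqrt(5) ≈ 2.2361. (Cross-check: r(A) ≤ ||A||_2 ≈ 5.1029; equality holds whenever A is normal, though it can also hold for some non-normal A.)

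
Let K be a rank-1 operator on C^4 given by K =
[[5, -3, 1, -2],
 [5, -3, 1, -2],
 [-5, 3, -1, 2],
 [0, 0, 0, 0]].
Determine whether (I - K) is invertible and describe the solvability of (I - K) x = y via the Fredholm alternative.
(I - K) is singular (det(I - K) = 0, i.e. 1 ∈ sigma(K)). (I - K) x = y is solvable iff y ⊥ ker((I - K)^*) = span{(5, -3, 1, -2)}, i.e. iff 5y_1 - 3y_2 + y_3 - 2y_4 = 0. When solvable, the solutions are x = y + c·(1, 1, -1, 0), c arbitrary (ker(I - K) = span{(1, 1, -1, 0)}, dimension 1).

K has rank 1, so it is an outer product K = u v^T: every row of K is a multiple of one row vector. Reading off the entries, u = (1, 1, -1, 0) and v = (5, -3, 1, -2) (row i of K equals u_i·v^T). A rank-one matrix u v^T satisfies K u = u (v·u) and kills the (3)-dimensional subspace v^⊥, so its characteristic polynomial is lambda^3 (lambda - v·u) with v·u = tr K = 1. Hence the eigenvalues of I - K are 1 (multiplicity 3) and 1 - (1) = 0, so det(I - K) = 0. (Direct check: I - K =
[[-4, 3, -1, 2],
 [-5, 4, -1, 2],
 [5, -3, 2, -2],
 [0, 0, 0, 1]]
has determinant 0.) So 1 is an eigenvalue of K and (I - K) is not invertible. The finite-dimensional Fredholm alternative says: either (I - K) is invertible, or ker(I - K) ≠ {0} and then range(I - K) = ker((I - K)^*)^⊥, with dim ker(I - K) = dim ker((I - K)^*). We are in the second case, so we need both kernels. Kernel of I - K: (I - K) u = u - u (v·u) = u - u = 0, so ker(I - K) = span{u} = span{(1, 1, -1, 0)} (it is exactly 1-dimensional because rank(I - K) = 3). Kernel of the adjoint: K is real, so (I - K)^* = I - K^T = I - v u^T, and (I - v u^T) v = v - v (u·v) = 0; hence ker((I - K)^*) = span{v} = span{(5, -3, 1, -2)}. Therefore (I - K) x = y is solvable iff <y, v> = 0, i.e. iff 5y_1 - 3y_2 + y_3 - 2y_4 = 0. When this holds, K y = u (v·y) = 0, so (I - K) y = y and x = y is a particular solution; the full solution set is the line x = y + c·u = y + c·(1, 1, -1, 0), c ∈ C.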